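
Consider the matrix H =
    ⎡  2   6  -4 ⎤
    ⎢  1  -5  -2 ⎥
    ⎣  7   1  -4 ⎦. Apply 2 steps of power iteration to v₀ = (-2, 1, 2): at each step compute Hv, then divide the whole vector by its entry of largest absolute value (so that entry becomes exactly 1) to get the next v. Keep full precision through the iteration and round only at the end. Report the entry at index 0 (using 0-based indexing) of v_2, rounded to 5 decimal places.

Hv0 = (-6.000000, -11.000000, -21.000000); divide by -21.000000 → v1 = (0.285714, 0.523810, 1.000000)
Hv1 = (-0.285714, -4.333333, -1.476190); divide by -4.333333 → v2 = (0.065934, 1.000000, 0.340659)
Requested entry of v2: 6/91 = 0.06593

0.06593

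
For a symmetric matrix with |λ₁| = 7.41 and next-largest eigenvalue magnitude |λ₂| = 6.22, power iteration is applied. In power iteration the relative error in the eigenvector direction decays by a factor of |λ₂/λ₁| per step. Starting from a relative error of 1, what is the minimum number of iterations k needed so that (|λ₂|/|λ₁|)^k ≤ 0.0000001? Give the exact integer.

93

|λ₂/λ₁| = 6.22/7.41 = 0.83941
Need k ≥ ln(0.0000001) / ln(0.83941) = -16.1181 / -0.1751 ≈ 92.072
Smallest integer k satisfying the bound: 93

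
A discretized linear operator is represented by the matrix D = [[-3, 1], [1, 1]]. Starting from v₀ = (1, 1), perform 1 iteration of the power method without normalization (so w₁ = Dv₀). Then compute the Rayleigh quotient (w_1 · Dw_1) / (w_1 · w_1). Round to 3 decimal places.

w1 = Dv₀ = ((-3)·1 + 1·1; 1·1 + 1·1) = (-2, 2)
Dw1 = (8, 0)
w1·Dw1 = (-2)·8 + 2·0 = -16; w1·w1 = (-2)·(-2) + 2·2 = 8
λ ≈ -16/8 = -2.000

λ ≈ -2.000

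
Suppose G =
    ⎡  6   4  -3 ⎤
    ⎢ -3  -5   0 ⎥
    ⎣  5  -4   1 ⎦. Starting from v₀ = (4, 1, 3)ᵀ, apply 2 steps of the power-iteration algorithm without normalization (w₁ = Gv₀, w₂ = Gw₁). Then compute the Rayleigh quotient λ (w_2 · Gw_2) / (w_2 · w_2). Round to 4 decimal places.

λ ≈ 0.1538

w1 = Gv₀ = (6·4 + 4·1 + (-3)·3; (-3)·4 + (-5)·1 + 0·3; 5·4 + (-4)·1 + 1·3) = (19, -17, 19)
w2 = Gw1 = (6·19 + 4·(-17) + (-3)·19; (-3)·19 + (-5)·(-17) + 0·19; 5·19 + (-4)·(-17) + 1·19) = (-11, 28, 182)
Gw2 = (-500, -107, 15)
w2·Gw2 = (-11)·(-500) + 28·(-107) + 182·15 = 5234; w2·w2 = (-11)·(-11) + 28·28 + 182·182 = 34029
λ ≈ 5234/34029 = 0.1538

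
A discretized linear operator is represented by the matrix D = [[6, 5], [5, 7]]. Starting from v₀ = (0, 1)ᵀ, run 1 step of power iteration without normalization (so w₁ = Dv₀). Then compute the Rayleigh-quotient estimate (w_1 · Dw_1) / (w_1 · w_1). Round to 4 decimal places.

w1 = Dv₀ = (6·0 + 5·1; 5·0 + 7·1) = (5, 7)
Dw1 = (65, 74)
w1·Dw1 = 5·65 + 7·74 = 843; w1·w1 = 5·5 + 7·7 = 74
λ ≈ 843/74 = 11.3919

11.3919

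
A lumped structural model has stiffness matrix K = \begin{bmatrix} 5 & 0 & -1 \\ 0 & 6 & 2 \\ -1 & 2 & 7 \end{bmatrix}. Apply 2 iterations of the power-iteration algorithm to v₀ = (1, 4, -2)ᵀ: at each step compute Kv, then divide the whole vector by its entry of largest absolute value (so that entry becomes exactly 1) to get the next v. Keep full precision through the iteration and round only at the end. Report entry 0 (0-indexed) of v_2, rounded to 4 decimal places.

Kv0 = (7.00000, 20.00000, -7.00000); divide by 20.00000 → v1 = (0.35000, 1.00000, -0.35000)
Kv1 = (2.10000, 5.30000, -0.80000); divide by 5.30000 → v2 = (0.39623, 1.00000, -0.15094)
Requested entry of v2: 42/106 = 0.3962

0.3962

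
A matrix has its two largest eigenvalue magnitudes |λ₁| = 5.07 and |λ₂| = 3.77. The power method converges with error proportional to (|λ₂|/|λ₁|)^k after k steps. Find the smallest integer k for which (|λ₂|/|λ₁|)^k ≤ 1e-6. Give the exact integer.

47

|λ₂/λ₁| = 3.77/5.07 = 0.74359
Need k ≥ ln(1e-6) / ln(0.74359) = -13.8155 / -0.2963 ≈ 46.632
Smallest integer k satisfying the bound: 47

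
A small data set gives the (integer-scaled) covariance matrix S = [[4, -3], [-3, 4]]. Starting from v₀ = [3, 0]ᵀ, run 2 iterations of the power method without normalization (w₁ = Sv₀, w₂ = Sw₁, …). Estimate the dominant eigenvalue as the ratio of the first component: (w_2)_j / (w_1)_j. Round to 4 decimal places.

6.2500

w1 = Sv₀ = (4·3 + (-3)·0; (-3)·3 + 4·0) = (12, -9)
w2 = Sw1 = (4·12 + (-3)·(-9); (-3)·12 + 4·(-9)) = (75, -72)
Ratio at component: 75 / 12 = 6.2500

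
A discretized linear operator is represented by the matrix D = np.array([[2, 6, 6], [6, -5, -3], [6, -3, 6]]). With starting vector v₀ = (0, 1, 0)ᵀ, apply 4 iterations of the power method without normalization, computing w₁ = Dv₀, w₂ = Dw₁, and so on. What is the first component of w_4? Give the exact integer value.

w1 = Dv₀ = (6, -5, -3)
w2 = Dw1 = (-36, 70, 33)
w3 = Dw2 = (546, -665, -228)
w4 = Dw3 = (-4266, 7285, 3903)
The requested component of w4 is -4266.

-4266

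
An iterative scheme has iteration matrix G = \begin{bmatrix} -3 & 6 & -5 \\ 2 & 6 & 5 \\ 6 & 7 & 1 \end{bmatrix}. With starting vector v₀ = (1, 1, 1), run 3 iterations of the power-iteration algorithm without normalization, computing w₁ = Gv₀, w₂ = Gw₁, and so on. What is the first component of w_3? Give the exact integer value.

w1 = Gv₀ = ((-3)·1 + 6·1 + (-5)·1; 2·1 + 6·1 + 5·1; 6·1 + 7·1 + 1·1) = (-2, 13, 14)
w2 = Gw1 = ((-3)·(-2) + 6·13 + (-5)·14; 2·(-2) + 6·13 + 5·14; 6·(-2) + 7·13 + 1·14) = (14, 144, 93)
w3 = Gw2 = (357, 1357, 1185)
The requested component of w3 is 357.

357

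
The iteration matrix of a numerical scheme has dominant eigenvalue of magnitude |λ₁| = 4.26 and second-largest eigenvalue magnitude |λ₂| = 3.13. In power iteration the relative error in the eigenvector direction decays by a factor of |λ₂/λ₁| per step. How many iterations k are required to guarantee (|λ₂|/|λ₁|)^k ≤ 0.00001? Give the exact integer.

38

|λ₂/λ₁| = 3.13/4.26 = 0.73474
Need k ≥ ln(0.00001) / ln(0.73474) = -11.5129 / -0.3082 ≈ 37.351
Smallest integer k satisfying the bound: 38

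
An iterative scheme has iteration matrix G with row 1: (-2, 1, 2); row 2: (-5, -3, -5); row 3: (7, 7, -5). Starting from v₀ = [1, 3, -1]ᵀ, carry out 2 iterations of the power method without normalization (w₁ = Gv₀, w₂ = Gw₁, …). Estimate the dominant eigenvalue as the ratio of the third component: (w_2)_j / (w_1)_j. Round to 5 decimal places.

-7.12121

w1 = Gv₀ = (-1, -9, 33)
w2 = Gw1 = (59, -133, -235)
Ratio at component: -235 / 33 = -7.12121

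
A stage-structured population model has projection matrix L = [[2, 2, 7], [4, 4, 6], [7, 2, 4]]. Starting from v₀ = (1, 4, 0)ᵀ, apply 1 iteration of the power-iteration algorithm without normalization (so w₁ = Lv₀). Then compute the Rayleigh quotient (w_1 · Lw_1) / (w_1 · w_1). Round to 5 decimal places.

w1 = Lv₀ = (2·1 + 2·4 + 7·0; 4·1 + 4·4 + 6·0; 7·1 + 2·4 + 4·0) = (10, 20, 15)
Lw1 = (165, 210, 170)
w1·Lw1 = 10·165 + 20·210 + 15·170 = 8400; w1·w1 = 10·10 + 20·20 + 15·15 = 725
λ ≈ 8400/725 = 11.58621

11.58621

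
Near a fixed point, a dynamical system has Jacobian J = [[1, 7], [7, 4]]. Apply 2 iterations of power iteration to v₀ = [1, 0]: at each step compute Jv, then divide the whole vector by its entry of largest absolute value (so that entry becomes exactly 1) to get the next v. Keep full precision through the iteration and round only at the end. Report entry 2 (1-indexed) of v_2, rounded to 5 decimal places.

0.70000

Jv0 = (1.000000, 7.000000); divide by 7.000000 → v1 = (0.142857, 1.000000)
Jv1 = (7.142857, 5.000000); divide by 7.142857 → v2 = (1.000000, 0.700000)
Requested entry of v2: 35/50 = 0.70000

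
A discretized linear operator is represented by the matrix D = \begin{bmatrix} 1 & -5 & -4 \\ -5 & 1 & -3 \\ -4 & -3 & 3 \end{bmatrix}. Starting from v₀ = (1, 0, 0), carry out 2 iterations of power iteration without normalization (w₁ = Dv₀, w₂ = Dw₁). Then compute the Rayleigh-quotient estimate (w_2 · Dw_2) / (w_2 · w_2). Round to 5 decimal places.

w1 = Dv₀ = (1, -5, -4)
w2 = Dw1 = (42, 2, -1)
Dw2 = (36, -205, -177)
w2·Dw2 = 42·36 + 2·(-205) + (-1)·(-177) = 1279; w2·w2 = 42·42 + 2·2 + (-1)·(-1) = 1769
λ ≈ 1279/1769 = 0.72301

λ ≈ 0.72301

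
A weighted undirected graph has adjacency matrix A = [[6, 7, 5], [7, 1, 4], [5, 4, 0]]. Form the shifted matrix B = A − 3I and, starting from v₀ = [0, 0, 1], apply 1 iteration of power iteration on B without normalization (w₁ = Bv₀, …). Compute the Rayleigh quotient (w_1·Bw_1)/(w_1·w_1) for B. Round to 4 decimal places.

1.0000

B = A − 3I has rows (3, 7, 5); (7, -2, 4); (5, 4, -3)
w1 = Bv₀ = (3·0 + 7·0 + 5·1; 7·0 + (-2)·0 + 4·1; 5·0 + 4·0 + (-3)·1) = (5, 4, -3)
Bw1 = (28, 15, 50)
w1·Bw1 = 50; w1·w1 = 50; μ ≈ 50/50 = 1.0000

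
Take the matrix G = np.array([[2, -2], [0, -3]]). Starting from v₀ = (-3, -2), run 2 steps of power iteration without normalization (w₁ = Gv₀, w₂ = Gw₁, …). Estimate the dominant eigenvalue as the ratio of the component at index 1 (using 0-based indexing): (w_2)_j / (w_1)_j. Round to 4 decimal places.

w1 = Gv₀ = (-2, 6)
w2 = Gw1 = (-16, -18)
Ratio at component: -18 / 6 = -3.0000

-3.0000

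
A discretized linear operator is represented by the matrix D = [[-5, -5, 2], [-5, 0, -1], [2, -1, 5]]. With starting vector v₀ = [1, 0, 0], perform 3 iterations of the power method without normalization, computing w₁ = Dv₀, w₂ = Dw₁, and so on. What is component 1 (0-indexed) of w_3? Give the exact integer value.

w1 = Dv₀ = (-5, -5, 2)
w2 = Dw1 = (54, 23, 5)
w3 = Dw2 = (-375, -275, 110)
The requested component of w3 is -275.

-275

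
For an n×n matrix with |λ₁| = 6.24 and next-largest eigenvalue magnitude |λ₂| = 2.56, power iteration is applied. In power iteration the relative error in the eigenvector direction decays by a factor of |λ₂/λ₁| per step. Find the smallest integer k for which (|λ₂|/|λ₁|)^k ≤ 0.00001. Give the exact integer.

|λ₂/λ₁| = 2.56/6.24 = 0.41026
Need k ≥ ln(0.00001) / ln(0.41026) = -11.5129 / -0.8910 ≈ 12.922
Smallest integer k satisfying the bound: 13

13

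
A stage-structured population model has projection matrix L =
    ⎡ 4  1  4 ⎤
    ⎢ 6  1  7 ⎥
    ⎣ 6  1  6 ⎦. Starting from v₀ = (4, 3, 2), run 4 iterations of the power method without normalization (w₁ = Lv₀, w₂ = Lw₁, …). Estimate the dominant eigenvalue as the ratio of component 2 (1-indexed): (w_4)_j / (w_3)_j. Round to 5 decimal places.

11.28145

w1 = Lv₀ = (27, 41, 39)
w2 = Lw1 = (305, 476, 437)
w3 = Lw2 = (3444, 5365, 4928)
w4 = Lw3 = (38853, 60525, 55597)
Ratio at component: 60525 / 5365 = 11.28145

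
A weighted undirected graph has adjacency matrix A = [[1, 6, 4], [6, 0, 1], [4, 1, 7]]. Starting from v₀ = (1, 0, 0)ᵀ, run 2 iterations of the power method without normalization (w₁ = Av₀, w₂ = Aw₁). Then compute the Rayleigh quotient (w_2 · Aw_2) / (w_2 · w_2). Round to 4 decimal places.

8.3044

w1 = Av₀ = (1·1 + 6·0 + 4·0; 6·1 + 0·0 + 1·0; 4·1 + 1·0 + 7·0) = (1, 6, 4)
w2 = Aw1 = (1·1 + 6·6 + 4·4; 6·1 + 0·6 + 1·4; 4·1 + 1·6 + 7·4) = (53, 10, 38)
Aw2 = (265, 356, 488)
w2·Aw2 = 53·265 + 10·356 + 38·488 = 36149; w2·w2 = 53·53 + 10·10 + 38·38 = 4353
λ ≈ 36149/4353 = 8.3044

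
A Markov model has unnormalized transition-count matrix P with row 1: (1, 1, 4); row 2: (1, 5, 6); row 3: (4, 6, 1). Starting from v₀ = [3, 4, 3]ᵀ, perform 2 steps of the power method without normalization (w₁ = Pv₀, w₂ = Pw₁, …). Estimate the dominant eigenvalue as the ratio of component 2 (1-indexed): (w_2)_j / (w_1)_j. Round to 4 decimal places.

w1 = Pv₀ = (1·3 + 1·4 + 4·3; 1·3 + 5·4 + 6·3; 4·3 + 6·4 + 1·3) = (19, 41, 39)
w2 = Pw1 = (1·19 + 1·41 + 4·39; 1·19 + 5·41 + 6·39; 4·19 + 6·41 + 1·39) = (216, 458, 361)
Ratio at component: 458 / 41 = 11.1707

11.1707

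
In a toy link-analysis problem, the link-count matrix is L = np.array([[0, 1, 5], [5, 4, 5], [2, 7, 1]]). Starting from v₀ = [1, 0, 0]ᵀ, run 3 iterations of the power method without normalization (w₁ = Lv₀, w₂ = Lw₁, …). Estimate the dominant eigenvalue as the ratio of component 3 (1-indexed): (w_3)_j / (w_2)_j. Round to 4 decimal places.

w1 = Lv₀ = (0·1 + 1·0 + 5·0; 5·1 + 4·0 + 5·0; 2·1 + 7·0 + 1·0) = (0, 5, 2)
w2 = Lw1 = (0·0 + 1·5 + 5·2; 5·0 + 4·5 + 5·2; 2·0 + 7·5 + 1·2) = (15, 30, 37)
w3 = Lw2 = (215, 380, 277)
Ratio at component: 277 / 37 = 7.4865

λ ≈ 7.4865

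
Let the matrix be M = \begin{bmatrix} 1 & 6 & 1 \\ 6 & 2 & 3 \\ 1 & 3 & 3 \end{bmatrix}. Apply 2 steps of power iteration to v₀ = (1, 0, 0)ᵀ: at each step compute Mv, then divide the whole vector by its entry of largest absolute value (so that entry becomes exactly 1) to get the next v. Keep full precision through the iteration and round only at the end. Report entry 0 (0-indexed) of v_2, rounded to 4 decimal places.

Mv0 = (1.00000, 6.00000, 1.00000); divide by 6.00000 → v1 = (0.16667, 1.00000, 0.16667)
Mv1 = (6.33333, 3.50000, 3.66667); divide by 6.33333 → v2 = (1.00000, 0.55263, 0.57895)
Requested entry of v2: 38/38 = 1.0000

1.0000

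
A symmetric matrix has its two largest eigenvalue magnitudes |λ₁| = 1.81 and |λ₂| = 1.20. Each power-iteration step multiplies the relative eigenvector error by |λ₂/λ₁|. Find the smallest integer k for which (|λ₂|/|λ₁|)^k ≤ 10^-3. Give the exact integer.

17

|λ₂/λ₁| = 1.20/1.81 = 0.66298
Need k ≥ ln(10^-3) / ln(0.66298) = -6.9078 / -0.4110 ≈ 16.807
Smallest integer k satisfying the bound: 17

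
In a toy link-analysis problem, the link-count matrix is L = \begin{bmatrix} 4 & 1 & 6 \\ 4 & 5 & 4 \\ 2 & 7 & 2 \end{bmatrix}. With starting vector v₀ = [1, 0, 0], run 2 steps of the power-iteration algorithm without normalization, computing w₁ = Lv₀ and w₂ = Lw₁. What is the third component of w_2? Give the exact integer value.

w1 = Lv₀ = (4·1 + 1·0 + 6·0; 4·1 + 5·0 + 4·0; 2·1 + 7·0 + 2·0) = (4, 4, 2)
w2 = Lw1 = (4·4 + 1·4 + 6·2; 4·4 + 5·4 + 4·2; 2·4 + 7·4 + 2·2) = (32, 44, 40)
The requested component of w2 is 40.

40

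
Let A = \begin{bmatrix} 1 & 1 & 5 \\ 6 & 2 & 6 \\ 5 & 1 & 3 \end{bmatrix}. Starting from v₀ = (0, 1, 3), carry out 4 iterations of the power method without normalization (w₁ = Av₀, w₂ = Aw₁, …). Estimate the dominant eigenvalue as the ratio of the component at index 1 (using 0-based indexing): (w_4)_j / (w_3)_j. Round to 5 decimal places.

λ ≈ 8.92417

w1 = Av₀ = (16, 20, 10)
w2 = Aw1 = (86, 196, 130)
w3 = Aw2 = (932, 1688, 1016)
w4 = Aw3 = (7700, 15064, 9396)
Ratio at component: 15064 / 1688 = 8.92417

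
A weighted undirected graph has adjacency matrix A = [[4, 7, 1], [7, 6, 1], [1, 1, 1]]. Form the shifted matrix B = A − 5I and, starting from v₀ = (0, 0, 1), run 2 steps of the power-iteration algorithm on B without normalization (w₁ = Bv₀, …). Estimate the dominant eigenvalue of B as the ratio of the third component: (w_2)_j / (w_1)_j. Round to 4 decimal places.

μ ≈ -4.5000

B = A − 5I has rows (-1, 7, 1); (7, 1, 1); (1, 1, -4)
w1 = Bv₀ = (1, 1, -4)
w2 = Bw1 = (2, 4, 18)
Ratio: 18/-4 = -4.5000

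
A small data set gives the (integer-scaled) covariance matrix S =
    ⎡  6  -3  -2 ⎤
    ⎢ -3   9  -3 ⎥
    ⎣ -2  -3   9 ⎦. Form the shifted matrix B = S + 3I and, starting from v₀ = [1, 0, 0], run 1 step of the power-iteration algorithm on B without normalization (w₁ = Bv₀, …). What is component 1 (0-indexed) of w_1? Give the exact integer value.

-3

B = S + 3I has rows (9, -3, -2); (-3, 12, -3); (-2, -3, 12)
w1 = Bv₀ = (9·1 + (-3)·0 + (-2)·0; (-3)·1 + 12·0 + (-3)·0; (-2)·1 + (-3)·0 + 12·0) = (9, -3, -2)
Requested component of w1: -3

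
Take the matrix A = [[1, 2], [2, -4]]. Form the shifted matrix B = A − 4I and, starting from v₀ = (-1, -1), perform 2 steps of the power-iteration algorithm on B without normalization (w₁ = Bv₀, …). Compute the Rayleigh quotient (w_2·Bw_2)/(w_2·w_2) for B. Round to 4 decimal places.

-8.5694

B = A − 4I has rows (-3, 2); (2, -8)
w1 = Bv₀ = (1, 6)
w2 = Bw1 = (9, -46)
Bw2 = (-119, 386)
w2·Bw2 = -18827; w2·w2 = 2197; μ ≈ -18827/2197 = -8.5694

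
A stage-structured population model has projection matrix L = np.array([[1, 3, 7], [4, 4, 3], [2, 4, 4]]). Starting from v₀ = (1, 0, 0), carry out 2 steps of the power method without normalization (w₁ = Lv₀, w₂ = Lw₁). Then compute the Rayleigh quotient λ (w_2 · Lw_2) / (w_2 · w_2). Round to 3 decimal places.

λ ≈ 10.620

w1 = Lv₀ = (1·1 + 3·0 + 7·0; 4·1 + 4·0 + 3·0; 2·1 + 4·0 + 4·0) = (1, 4, 2)
w2 = Lw1 = (1·1 + 3·4 + 7·2; 4·1 + 4·4 + 3·2; 2·1 + 4·4 + 4·2) = (27, 26, 26)
Lw2 = (287, 290, 262)
w2·Lw2 = 27·287 + 26·290 + 26·262 = 22101; w2·w2 = 27·27 + 26·26 + 26·26 = 2081
λ ≈ 22101/2081 = 10.620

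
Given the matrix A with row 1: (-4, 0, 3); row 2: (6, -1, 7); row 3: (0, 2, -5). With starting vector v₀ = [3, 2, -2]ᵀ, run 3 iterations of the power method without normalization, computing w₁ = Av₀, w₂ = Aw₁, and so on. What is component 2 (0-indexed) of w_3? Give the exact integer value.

306

w1 = Av₀ = ((-4)·3 + 0·2 + 3·(-2); 6·3 + (-1)·2 + 7·(-2); 0·3 + 2·2 + (-5)·(-2)) = (-18, 2, 14)
w2 = Aw1 = ((-4)·(-18) + 0·2 + 3·14; 6·(-18) + (-1)·2 + 7·14; 0·(-18) + 2·2 + (-5)·14) = (114, -12, -66)
w3 = Aw2 = (-654, 234, 306)
The requested component of w3 is 306.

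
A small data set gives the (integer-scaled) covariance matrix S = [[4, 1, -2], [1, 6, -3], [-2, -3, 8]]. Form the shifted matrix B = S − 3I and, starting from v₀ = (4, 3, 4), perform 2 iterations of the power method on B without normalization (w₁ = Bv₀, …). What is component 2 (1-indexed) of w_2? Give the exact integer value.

-7

B = S − 3I has rows (1, 1, -2); (1, 3, -3); (-2, -3, 5)
w1 = Bv₀ = (-1, 1, 3)
w2 = Bw1 = (-6, -7, 14)
Requested component of w2: -7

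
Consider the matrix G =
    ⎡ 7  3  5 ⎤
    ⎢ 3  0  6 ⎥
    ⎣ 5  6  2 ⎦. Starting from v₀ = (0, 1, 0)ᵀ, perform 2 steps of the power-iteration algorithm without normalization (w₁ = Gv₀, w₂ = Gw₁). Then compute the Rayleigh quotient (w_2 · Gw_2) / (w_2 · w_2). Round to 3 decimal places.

w1 = Gv₀ = (7·0 + 3·1 + 5·0; 3·0 + 0·1 + 6·0; 5·0 + 6·1 + 2·0) = (3, 0, 6)
w2 = Gw1 = (7·3 + 3·0 + 5·6; 3·3 + 0·0 + 6·6; 5·3 + 6·0 + 2·6) = (51, 45, 27)
Gw2 = (627, 315, 579)
w2·Gw2 = 51·627 + 45·315 + 27·579 = 61785; w2·w2 = 51·51 + 45·45 + 27·27 = 5355
λ ≈ 61785/5355 = 11.538

λ ≈ 11.538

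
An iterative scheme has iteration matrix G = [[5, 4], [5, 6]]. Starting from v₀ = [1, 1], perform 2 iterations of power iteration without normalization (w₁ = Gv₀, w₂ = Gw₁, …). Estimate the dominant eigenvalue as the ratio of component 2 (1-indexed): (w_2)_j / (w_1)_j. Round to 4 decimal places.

λ ≈ 10.0909

w1 = Gv₀ = (5·1 + 4·1; 5·1 + 6·1) = (9, 11)
w2 = Gw1 = (5·9 + 4·11; 5·9 + 6·11) = (89, 111)
Ratio at component: 111 / 11 = 10.0909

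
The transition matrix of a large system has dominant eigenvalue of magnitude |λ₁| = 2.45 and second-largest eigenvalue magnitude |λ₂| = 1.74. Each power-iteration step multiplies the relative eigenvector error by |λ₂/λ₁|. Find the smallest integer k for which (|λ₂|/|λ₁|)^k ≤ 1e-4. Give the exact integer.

27

|λ₂/λ₁| = 1.74/2.45 = 0.71020
Need k ≥ ln(1e-4) / ln(0.71020) = -9.2103 / -0.3422 ≈ 26.915
Smallest integer k satisfying the bound: 27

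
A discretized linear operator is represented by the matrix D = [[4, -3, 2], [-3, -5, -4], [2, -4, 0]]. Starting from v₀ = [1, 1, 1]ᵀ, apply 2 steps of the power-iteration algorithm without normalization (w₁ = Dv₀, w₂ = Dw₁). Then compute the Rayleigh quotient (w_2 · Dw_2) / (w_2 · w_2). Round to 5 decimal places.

-4.94672

w1 = Dv₀ = (4·1 + (-3)·1 + 2·1; (-3)·1 + (-5)·1 + (-4)·1; 2·1 + (-4)·1 + 0·1) = (3, -12, -2)
w2 = Dw1 = (4·3 + (-3)·(-12) + 2·(-2); (-3)·3 + (-5)·(-12) + (-4)·(-2); 2·3 + (-4)·(-12) + 0·(-2)) = (44, 59, 54)
Dw2 = (107, -643, -148)
w2·Dw2 = 44·107 + 59·(-643) + 54·(-148) = -41221; w2·w2 = 44·44 + 59·59 + 54·54 = 8333
λ ≈ -41221/8333 = -4.94672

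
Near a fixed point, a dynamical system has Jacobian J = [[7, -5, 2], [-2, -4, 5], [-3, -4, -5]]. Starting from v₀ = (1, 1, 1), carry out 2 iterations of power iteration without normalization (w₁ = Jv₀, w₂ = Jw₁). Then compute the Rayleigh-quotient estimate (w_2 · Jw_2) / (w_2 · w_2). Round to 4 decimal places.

w1 = Jv₀ = (7·1 + (-5)·1 + 2·1; (-2)·1 + (-4)·1 + 5·1; (-3)·1 + (-4)·1 + (-5)·1) = (4, -1, -12)
w2 = Jw1 = (7·4 + (-5)·(-1) + 2·(-12); (-2)·4 + (-4)·(-1) + 5·(-12); (-3)·4 + (-4)·(-1) + (-5)·(-12)) = (9, -64, 52)
Jw2 = (487, 498, -31)
w2·Jw2 = 9·487 + (-64)·498 + 52·(-31) = -29101; w2·w2 = 9·9 + (-64)·(-64) + 52·52 = 6881
λ ≈ -29101/6881 = -4.2292

-4.2292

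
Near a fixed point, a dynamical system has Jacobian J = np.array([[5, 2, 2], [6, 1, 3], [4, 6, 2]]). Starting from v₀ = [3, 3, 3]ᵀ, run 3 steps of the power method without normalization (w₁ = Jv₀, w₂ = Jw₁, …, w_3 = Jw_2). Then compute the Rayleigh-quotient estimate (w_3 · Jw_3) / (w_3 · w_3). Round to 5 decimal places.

w1 = Jv₀ = (5·3 + 2·3 + 2·3; 6·3 + 1·3 + 3·3; 4·3 + 6·3 + 2·3) = (27, 30, 36)
w2 = Jw1 = (5·27 + 2·30 + 2·36; 6·27 + 1·30 + 3·36; 4·27 + 6·30 + 2·36) = (267, 300, 360)
w3 = Jw2 = (2655, 2982, 3588)
Jw3 = (26415, 29676, 35688)
w3·Jw3 = 2655·26415 + 2982·29676 + 3588·35688 = 286674201; w3·w3 = 2655·2655 + 2982·2982 + 3588·3588 = 28815093
λ ≈ 286674201/28815093 = 9.94875

λ ≈ 9.94875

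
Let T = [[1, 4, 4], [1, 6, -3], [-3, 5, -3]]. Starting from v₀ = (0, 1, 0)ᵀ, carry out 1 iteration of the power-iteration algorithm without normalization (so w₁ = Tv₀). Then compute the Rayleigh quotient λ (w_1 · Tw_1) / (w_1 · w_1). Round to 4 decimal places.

w1 = Tv₀ = (1·0 + 4·1 + 4·0; 1·0 + 6·1 + (-3)·0; (-3)·0 + 5·1 + (-3)·0) = (4, 6, 5)
Tw1 = (48, 25, 3)
w1·Tw1 = 4·48 + 6·25 + 5·3 = 357; w1·w1 = 4·4 + 6·6 + 5·5 = 77
λ ≈ 357/77 = 4.6364

λ ≈ 4.6364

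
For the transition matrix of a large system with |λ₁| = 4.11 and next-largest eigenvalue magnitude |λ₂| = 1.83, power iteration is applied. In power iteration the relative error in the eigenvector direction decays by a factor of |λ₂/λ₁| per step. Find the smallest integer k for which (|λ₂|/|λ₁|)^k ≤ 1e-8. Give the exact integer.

23

|λ₂/λ₁| = 1.83/4.11 = 0.44526
Need k ≥ ln(1e-8) / ln(0.44526) = -18.4207 / -0.8091 ≈ 22.767
Smallest integer k satisfying the bound: 23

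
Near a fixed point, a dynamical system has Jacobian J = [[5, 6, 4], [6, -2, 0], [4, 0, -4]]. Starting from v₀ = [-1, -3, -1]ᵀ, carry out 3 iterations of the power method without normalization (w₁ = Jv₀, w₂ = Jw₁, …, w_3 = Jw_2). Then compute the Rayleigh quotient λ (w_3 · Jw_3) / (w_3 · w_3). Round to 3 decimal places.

λ ≈ 7.661

w1 = Jv₀ = (5·(-1) + 6·(-3) + 4·(-1); 6·(-1) + (-2)·(-3) + 0·(-1); 4·(-1) + 0·(-3) + (-4)·(-1)) = (-27, 0, 0)
w2 = Jw1 = (5·(-27) + 6·0 + 4·0; 6·(-27) + (-2)·0 + 0·0; 4·(-27) + 0·0 + (-4)·0) = (-135, -162, -108)
w3 = Jw2 = (-2079, -486, -108)
Jw3 = (-13743, -11502, -7884)
w3·Jw3 = (-2079)·(-13743) + (-486)·(-11502) + (-108)·(-7884) = 35013141; w3·w3 = (-2079)·(-2079) + (-486)·(-486) + (-108)·(-108) = 4570101
λ ≈ 35013141/4570101 = 7.661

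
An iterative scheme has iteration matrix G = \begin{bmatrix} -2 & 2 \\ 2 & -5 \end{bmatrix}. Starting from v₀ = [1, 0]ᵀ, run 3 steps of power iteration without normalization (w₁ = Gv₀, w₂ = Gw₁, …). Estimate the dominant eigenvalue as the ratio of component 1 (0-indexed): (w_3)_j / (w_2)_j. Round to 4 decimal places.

λ ≈ -6.1429

w1 = Gv₀ = ((-2)·1 + 2·0; 2·1 + (-5)·0) = (-2, 2)
w2 = Gw1 = ((-2)·(-2) + 2·2; 2·(-2) + (-5)·2) = (8, -14)
w3 = Gw2 = (-44, 86)
Ratio at component: 86 / -14 = -6.1429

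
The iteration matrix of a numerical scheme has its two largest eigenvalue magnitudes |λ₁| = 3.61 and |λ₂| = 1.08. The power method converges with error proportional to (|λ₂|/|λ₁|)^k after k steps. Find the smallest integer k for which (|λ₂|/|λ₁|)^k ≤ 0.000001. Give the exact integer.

|λ₂/λ₁| = 1.08/3.61 = 0.29917
Need k ≥ ln(0.000001) / ln(0.29917) = -13.8155 / -1.2067 ≈ 11.449
Smallest integer k satisfying the bound: 12

12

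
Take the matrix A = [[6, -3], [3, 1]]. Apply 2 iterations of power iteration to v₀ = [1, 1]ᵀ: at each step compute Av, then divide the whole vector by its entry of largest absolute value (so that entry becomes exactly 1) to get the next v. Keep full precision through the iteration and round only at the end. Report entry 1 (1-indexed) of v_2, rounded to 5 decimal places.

Av0 = (3.000000, 4.000000); divide by 4.000000 → v1 = (0.750000, 1.000000)
Av1 = (1.500000, 3.250000); divide by 3.250000 → v2 = (0.461538, 1.000000)
Requested entry of v2: 6/13 = 0.46154

0.46154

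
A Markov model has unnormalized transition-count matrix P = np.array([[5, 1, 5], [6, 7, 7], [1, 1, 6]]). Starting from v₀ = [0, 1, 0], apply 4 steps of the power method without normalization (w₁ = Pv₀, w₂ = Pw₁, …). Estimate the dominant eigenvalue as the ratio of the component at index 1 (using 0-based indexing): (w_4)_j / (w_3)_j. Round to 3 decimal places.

w1 = Pv₀ = (1, 7, 1)
w2 = Pw1 = (17, 62, 14)
w3 = Pw2 = (217, 634, 163)
w4 = Pw3 = (2534, 6881, 1829)
Ratio at component: 6881 / 634 = 10.853

10.853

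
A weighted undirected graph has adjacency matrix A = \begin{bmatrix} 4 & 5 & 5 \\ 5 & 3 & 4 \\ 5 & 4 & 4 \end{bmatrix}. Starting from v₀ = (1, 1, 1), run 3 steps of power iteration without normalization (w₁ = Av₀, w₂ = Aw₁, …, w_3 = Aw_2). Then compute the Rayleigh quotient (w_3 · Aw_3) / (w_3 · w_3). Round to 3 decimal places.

w1 = Av₀ = (14, 12, 13)
w2 = Aw1 = (181, 158, 170)
w3 = Aw2 = (2364, 2059, 2217)
Aw3 = (30836, 26865, 28924)
w3·Aw3 = 2364·30836 + 2059·26865 + 2217·28924 = 192335847; w3·w3 = 2364·2364 + 2059·2059 + 2217·2217 = 14743066
λ ≈ 192335847/14743066 = 13.046

λ ≈ 13.046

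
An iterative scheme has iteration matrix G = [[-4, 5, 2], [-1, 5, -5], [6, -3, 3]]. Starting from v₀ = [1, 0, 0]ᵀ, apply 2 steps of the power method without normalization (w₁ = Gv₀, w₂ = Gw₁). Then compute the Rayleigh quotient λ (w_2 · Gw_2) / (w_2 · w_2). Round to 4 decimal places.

w1 = Gv₀ = (-4, -1, 6)
w2 = Gw1 = (23, -31, -3)
Gw2 = (-253, -163, 222)
w2·Gw2 = 23·(-253) + (-31)·(-163) + (-3)·222 = -1432; w2·w2 = 23·23 + (-31)·(-31) + (-3)·(-3) = 1499
λ ≈ -1432/1499 = -0.9553

λ ≈ -0.9553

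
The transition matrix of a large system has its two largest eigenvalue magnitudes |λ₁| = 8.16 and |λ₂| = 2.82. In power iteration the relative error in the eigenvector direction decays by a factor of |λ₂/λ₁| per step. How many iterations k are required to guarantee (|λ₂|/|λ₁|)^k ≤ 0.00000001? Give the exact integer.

|λ₂/λ₁| = 2.82/8.16 = 0.34559
Need k ≥ ln(0.00000001) / ln(0.34559) = -18.4207 / -1.0625 ≈ 17.337
Smallest integer k satisfying the bound: 18

18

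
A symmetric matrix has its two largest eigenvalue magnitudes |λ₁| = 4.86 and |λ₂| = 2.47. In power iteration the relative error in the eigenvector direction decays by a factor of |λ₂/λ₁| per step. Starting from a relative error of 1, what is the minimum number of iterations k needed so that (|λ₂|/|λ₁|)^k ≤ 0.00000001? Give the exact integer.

|λ₂/λ₁| = 2.47/4.86 = 0.50823
Need k ≥ ln(0.00000001) / ln(0.50823) = -18.4207 / -0.6768 ≈ 27.217
Smallest integer k satisfying the bound: 28

28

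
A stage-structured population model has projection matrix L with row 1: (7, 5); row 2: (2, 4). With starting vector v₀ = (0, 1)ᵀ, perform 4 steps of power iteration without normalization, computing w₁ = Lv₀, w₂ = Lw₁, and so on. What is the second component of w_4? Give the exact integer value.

1886

w1 = Lv₀ = (5, 4)
w2 = Lw1 = (55, 26)
w3 = Lw2 = (515, 214)
w4 = Lw3 = (4675, 1886)
The requested component of w4 is 1886.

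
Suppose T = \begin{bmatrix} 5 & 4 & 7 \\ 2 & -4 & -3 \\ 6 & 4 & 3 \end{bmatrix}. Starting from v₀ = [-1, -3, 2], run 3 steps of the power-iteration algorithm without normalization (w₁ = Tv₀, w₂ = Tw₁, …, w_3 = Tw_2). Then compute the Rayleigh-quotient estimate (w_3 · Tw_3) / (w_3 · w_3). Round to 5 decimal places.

w1 = Tv₀ = (5·(-1) + 4·(-3) + 7·2; 2·(-1) + (-4)·(-3) + (-3)·2; 6·(-1) + 4·(-3) + 3·2) = (-3, 4, -12)
w2 = Tw1 = (5·(-3) + 4·4 + 7·(-12); 2·(-3) + (-4)·4 + (-3)·(-12); 6·(-3) + 4·4 + 3·(-12)) = (-83, 14, -38)
w3 = Tw2 = (-625, -108, -556)
Tw3 = (-7449, 850, -5850)
w3·Tw3 = (-625)·(-7449) + (-108)·850 + (-556)·(-5850) = 7816425; w3·w3 = (-625)·(-625) + (-108)·(-108) + (-556)·(-556) = 711425
λ ≈ 7816425/711425 = 10.98700

λ ≈ 10.98700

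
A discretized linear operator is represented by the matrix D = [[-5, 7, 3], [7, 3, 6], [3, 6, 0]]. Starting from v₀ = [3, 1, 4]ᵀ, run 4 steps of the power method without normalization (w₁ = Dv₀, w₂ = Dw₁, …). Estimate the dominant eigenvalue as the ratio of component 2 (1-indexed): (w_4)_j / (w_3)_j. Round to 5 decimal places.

λ ≈ 7.38744

w1 = Dv₀ = ((-5)·3 + 7·1 + 3·4; 7·3 + 3·1 + 6·4; 3·3 + 6·1 + 0·4) = (4, 48, 15)
w2 = Dw1 = ((-5)·4 + 7·48 + 3·15; 7·4 + 3·48 + 6·15; 3·4 + 6·48 + 0·15) = (361, 262, 300)
w3 = Dw2 = (929, 5113, 2655)
w4 = Dw3 = (39111, 37772, 33465)
Ratio at component: 37772 / 5113 = 7.38744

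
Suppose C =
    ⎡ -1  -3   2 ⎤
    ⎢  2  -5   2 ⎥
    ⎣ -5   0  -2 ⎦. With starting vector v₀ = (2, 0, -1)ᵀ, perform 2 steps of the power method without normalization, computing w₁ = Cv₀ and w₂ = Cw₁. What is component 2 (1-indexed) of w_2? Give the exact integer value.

w1 = Cv₀ = (-4, 2, -8)
w2 = Cw1 = (-18, -34, 36)
The requested component of w2 is -34.

-34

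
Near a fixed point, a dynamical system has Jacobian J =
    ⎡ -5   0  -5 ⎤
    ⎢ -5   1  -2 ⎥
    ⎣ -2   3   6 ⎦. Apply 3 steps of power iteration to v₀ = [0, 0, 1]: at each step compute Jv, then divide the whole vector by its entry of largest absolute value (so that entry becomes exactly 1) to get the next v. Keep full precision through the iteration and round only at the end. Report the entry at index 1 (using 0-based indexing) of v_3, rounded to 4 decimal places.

-0.1555

Jv0 = (-5.00000, -2.00000, 6.00000); divide by 6.00000 → v1 = (-0.83333, -0.33333, 1.00000)
Jv1 = (-0.83333, 1.83333, 6.66667); divide by 6.66667 → v2 = (-0.12500, 0.27500, 1.00000)
Jv2 = (-4.37500, -1.10000, 7.07500); divide by 7.07500 → v3 = (-0.61837, -0.15548, 1.00000)
Requested entry of v3: -44/283 = -0.1555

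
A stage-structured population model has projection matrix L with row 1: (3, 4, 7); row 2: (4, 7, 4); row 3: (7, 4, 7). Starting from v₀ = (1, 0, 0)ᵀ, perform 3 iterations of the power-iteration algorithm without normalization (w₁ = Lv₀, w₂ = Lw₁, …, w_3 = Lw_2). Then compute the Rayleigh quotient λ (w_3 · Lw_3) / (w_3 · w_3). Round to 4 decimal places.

15.8421

w1 = Lv₀ = (3·1 + 4·0 + 7·0; 4·1 + 7·0 + 4·0; 7·1 + 4·0 + 7·0) = (3, 4, 7)
w2 = Lw1 = (3·3 + 4·4 + 7·7; 4·3 + 7·4 + 4·7; 7·3 + 4·4 + 7·7) = (74, 68, 86)
w3 = Lw2 = (1096, 1116, 1392)
Lw3 = (17496, 17764, 21880)
w3·Lw3 = 1096·17496 + 1116·17764 + 1392·21880 = 69457200; w3·w3 = 1096·1096 + 1116·1116 + 1392·1392 = 4384336
λ ≈ 69457200/4384336 = 15.8421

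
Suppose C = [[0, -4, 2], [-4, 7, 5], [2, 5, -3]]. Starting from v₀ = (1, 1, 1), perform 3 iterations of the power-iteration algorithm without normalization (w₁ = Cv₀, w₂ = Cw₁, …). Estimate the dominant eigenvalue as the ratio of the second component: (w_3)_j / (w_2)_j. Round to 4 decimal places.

9.5714

w1 = Cv₀ = (0·1 + (-4)·1 + 2·1; (-4)·1 + 7·1 + 5·1; 2·1 + 5·1 + (-3)·1) = (-2, 8, 4)
w2 = Cw1 = (0·(-2) + (-4)·8 + 2·4; (-4)·(-2) + 7·8 + 5·4; 2·(-2) + 5·8 + (-3)·4) = (-24, 84, 24)
w3 = Cw2 = (-288, 804, 300)
Ratio at component: 804 / 84 = 9.5714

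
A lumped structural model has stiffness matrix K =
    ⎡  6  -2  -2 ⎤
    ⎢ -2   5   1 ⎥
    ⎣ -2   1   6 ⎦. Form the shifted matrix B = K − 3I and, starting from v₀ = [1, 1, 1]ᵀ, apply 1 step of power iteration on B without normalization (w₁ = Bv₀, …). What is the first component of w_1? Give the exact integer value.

-1

B = K − 3I has rows (3, -2, -2); (-2, 2, 1); (-2, 1, 3)
w1 = Bv₀ = (-1, 1, 2)
Requested component of w1: -1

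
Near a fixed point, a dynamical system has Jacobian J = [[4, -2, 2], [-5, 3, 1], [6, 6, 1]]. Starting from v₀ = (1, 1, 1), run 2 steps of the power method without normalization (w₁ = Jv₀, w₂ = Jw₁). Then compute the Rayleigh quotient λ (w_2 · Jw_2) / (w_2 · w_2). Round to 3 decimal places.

6.949

w1 = Jv₀ = (4·1 + (-2)·1 + 2·1; (-5)·1 + 3·1 + 1·1; 6·1 + 6·1 + 1·1) = (4, -1, 13)
w2 = Jw1 = (4·4 + (-2)·(-1) + 2·13; (-5)·4 + 3·(-1) + 1·13; 6·4 + 6·(-1) + 1·13) = (44, -10, 31)
Jw2 = (258, -219, 235)
w2·Jw2 = 44·258 + (-10)·(-219) + 31·235 = 20827; w2·w2 = 44·44 + (-10)·(-10) + 31·31 = 2997
λ ≈ 20827/2997 = 6.949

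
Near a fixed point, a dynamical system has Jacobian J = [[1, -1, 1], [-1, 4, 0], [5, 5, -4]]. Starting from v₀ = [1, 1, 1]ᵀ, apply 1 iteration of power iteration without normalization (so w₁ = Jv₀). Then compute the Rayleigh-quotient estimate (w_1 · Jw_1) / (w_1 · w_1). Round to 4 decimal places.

w1 = Jv₀ = (1·1 + (-1)·1 + 1·1; (-1)·1 + 4·1 + 0·1; 5·1 + 5·1 + (-4)·1) = (1, 3, 6)
Jw1 = (4, 11, -4)
w1·Jw1 = 1·4 + 3·11 + 6·(-4) = 13; w1·w1 = 1·1 + 3·3 + 6·6 = 46
λ ≈ 13/46 = 0.2826

λ ≈ 0.2826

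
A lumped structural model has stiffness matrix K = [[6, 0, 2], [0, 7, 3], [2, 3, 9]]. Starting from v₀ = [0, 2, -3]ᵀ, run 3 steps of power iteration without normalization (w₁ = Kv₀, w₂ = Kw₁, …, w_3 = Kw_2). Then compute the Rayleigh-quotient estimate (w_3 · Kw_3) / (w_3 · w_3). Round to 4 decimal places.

w1 = Kv₀ = (6·0 + 0·2 + 2·(-3); 0·0 + 7·2 + 3·(-3); 2·0 + 3·2 + 9·(-3)) = (-6, 5, -21)
w2 = Kw1 = (6·(-6) + 0·5 + 2·(-21); 0·(-6) + 7·5 + 3·(-21); 2·(-6) + 3·5 + 9·(-21)) = (-78, -28, -186)
w3 = Kw2 = (-840, -754, -1914)
Kw3 = (-8868, -11020, -21168)
w3·Kw3 = (-840)·(-8868) + (-754)·(-11020) + (-1914)·(-21168) = 56273752; w3·w3 = (-840)·(-840) + (-754)·(-754) + (-1914)·(-1914) = 4937512
λ ≈ 56273752/4937512 = 11.3972

11.3972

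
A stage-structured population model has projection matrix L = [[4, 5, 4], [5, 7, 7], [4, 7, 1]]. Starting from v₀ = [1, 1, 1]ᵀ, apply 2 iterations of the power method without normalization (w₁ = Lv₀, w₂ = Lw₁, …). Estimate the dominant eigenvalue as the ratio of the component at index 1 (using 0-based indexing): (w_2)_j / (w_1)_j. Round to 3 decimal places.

w1 = Lv₀ = (4·1 + 5·1 + 4·1; 5·1 + 7·1 + 7·1; 4·1 + 7·1 + 1·1) = (13, 19, 12)
w2 = Lw1 = (4·13 + 5·19 + 4·12; 5·13 + 7·19 + 7·12; 4·13 + 7·19 + 1·12) = (195, 282, 197)
Ratio at component: 282 / 19 = 14.842

λ ≈ 14.842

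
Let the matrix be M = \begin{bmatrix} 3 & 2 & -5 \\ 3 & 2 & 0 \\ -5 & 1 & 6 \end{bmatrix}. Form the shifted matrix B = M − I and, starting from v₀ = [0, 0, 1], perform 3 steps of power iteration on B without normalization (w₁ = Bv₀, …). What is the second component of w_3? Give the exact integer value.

-120

B = M − I has rows (2, 2, -5); (3, 1, 0); (-5, 1, 5)
w1 = Bv₀ = (2·0 + 2·0 + (-5)·1; 3·0 + 1·0 + 0·1; (-5)·0 + 1·0 + 5·1) = (-5, 0, 5)
w2 = Bw1 = (2·(-5) + 2·0 + (-5)·5; 3·(-5) + 1·0 + 0·5; (-5)·(-5) + 1·0 + 5·5) = (-35, -15, 50)
w3 = Bw2 = (-350, -120, 410)
Requested component of w3: -120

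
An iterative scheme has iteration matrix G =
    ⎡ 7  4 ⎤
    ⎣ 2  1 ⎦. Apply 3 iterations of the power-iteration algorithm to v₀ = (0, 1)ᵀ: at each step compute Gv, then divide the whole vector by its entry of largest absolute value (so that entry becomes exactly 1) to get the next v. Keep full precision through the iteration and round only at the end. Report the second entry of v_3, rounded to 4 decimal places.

0.2808

Gv0 = (4.00000, 1.00000); divide by 4.00000 → v1 = (1.00000, 0.25000)
Gv1 = (8.00000, 2.25000); divide by 8.00000 → v2 = (1.00000, 0.28125)
Gv2 = (8.12500, 2.28125); divide by 8.12500 → v3 = (1.00000, 0.28077)
Requested entry of v3: 73/260 = 0.2808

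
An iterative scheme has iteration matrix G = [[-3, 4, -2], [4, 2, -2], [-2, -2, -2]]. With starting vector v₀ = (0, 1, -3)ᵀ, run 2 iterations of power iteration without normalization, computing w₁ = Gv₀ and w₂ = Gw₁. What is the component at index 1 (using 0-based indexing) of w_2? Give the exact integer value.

48

w1 = Gv₀ = (10, 8, 4)
w2 = Gw1 = (-6, 48, -44)
The requested component of w2 is 48.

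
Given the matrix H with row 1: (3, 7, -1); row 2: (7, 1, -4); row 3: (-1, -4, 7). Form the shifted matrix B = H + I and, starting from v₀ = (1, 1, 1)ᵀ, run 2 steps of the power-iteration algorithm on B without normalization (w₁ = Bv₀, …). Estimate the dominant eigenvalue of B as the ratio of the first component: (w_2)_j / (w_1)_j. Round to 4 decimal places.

B = H + I has rows (4, 7, -1); (7, 2, -4); (-1, -4, 8)
w1 = Bv₀ = (4·1 + 7·1 + (-1)·1; 7·1 + 2·1 + (-4)·1; (-1)·1 + (-4)·1 + 8·1) = (10, 5, 3)
w2 = Bw1 = (4·10 + 7·5 + (-1)·3; 7·10 + 2·5 + (-4)·3; (-1)·10 + (-4)·5 + 8·3) = (72, 68, -6)
Ratio: 72/10 = 7.2000

7.2000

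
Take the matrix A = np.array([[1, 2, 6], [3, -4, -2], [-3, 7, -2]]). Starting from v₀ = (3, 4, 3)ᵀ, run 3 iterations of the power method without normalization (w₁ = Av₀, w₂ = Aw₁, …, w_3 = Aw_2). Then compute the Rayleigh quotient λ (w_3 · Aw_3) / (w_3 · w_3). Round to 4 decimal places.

w1 = Av₀ = (1·3 + 2·4 + 6·3; 3·3 + (-4)·4 + (-2)·3; (-3)·3 + 7·4 + (-2)·3) = (29, -13, 13)
w2 = Aw1 = (1·29 + 2·(-13) + 6·13; 3·29 + (-4)·(-13) + (-2)·13; (-3)·29 + 7·(-13) + (-2)·13) = (81, 113, -204)
w3 = Aw2 = (-917, 199, 956)
Aw3 = (5217, -5459, 2232)
w3·Aw3 = (-917)·5217 + 199·(-5459) + 956·2232 = -3736538; w3·w3 = (-917)·(-917) + 199·199 + 956·956 = 1794426
λ ≈ -3736538/1794426 = -2.0823

-2.0823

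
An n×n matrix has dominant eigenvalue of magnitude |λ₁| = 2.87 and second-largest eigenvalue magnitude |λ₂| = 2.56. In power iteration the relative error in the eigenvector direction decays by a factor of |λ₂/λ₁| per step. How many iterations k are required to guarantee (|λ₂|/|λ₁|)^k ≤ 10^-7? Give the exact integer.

142

|λ₂/λ₁| = 2.56/2.87 = 0.89199
Need k ≥ ln(10^-7) / ln(0.89199) = -16.1181 / -0.1143 ≈ 141.010
Smallest integer k satisfying the bound: 142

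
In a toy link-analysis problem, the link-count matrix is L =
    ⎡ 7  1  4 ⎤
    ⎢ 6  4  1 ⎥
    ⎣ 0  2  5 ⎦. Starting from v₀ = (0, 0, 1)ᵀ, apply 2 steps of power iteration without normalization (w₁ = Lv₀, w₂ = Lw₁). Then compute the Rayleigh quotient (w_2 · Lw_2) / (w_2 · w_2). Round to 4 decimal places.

λ ≈ 10.4508

w1 = Lv₀ = (7·0 + 1·0 + 4·1; 6·0 + 4·0 + 1·1; 0·0 + 2·0 + 5·1) = (4, 1, 5)
w2 = Lw1 = (7·4 + 1·1 + 4·5; 6·4 + 4·1 + 1·5; 0·4 + 2·1 + 5·5) = (49, 33, 27)
Lw2 = (484, 453, 201)
w2·Lw2 = 49·484 + 33·453 + 27·201 = 44092; w2·w2 = 49·49 + 33·33 + 27·27 = 4219
λ ≈ 44092/4219 = 10.4508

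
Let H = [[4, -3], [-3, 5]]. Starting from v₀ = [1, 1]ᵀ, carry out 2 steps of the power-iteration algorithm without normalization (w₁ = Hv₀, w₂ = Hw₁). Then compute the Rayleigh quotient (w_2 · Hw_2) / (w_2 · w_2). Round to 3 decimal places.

w1 = Hv₀ = (4·1 + (-3)·1; (-3)·1 + 5·1) = (1, 2)
w2 = Hw1 = (4·1 + (-3)·2; (-3)·1 + 5·2) = (-2, 7)
Hw2 = (-29, 41)
w2·Hw2 = (-2)·(-29) + 7·41 = 345; w2·w2 = (-2)·(-2) + 7·7 = 53
λ ≈ 345/53 = 6.509

6.509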